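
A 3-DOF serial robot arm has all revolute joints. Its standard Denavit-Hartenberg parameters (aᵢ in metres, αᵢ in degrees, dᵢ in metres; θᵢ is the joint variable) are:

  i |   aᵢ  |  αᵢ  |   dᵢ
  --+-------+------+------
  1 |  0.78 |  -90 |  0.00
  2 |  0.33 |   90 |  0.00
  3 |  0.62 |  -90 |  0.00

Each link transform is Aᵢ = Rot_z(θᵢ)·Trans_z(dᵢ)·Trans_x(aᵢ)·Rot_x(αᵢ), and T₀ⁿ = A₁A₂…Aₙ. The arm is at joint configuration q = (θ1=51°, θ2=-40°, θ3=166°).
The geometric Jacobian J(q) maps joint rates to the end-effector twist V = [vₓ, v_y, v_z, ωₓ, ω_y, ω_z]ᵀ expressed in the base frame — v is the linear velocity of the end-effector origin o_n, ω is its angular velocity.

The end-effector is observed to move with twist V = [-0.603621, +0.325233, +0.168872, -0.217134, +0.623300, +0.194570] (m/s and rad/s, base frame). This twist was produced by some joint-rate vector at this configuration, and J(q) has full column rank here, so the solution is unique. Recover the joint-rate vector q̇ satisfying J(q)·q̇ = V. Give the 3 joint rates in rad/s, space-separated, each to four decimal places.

o_n = [0.2434, 0.5389, -0.1746]
J₁: ẑ×o_n = [-0.5389, 0.2434, 0.0000], ω = ẑ
J2: z=[-0.7771, 0.6293, 0.0000] o=[0.4909, 0.6062, 0.0000] → [-0.1099, -0.1357, 0.2080, -0.7771, 0.6293, 0.0000]
J3: z=[-0.4045, -0.4995, 0.7660] o=[0.6500, 0.8026, 0.2121] → [0.3952, -0.4679, -0.0964, -0.4045, -0.4995, 0.7660]
q̇ = J⁺·V = [0.6090, 0.5610, -0.5410]

0.6090 0.5610 -0.5410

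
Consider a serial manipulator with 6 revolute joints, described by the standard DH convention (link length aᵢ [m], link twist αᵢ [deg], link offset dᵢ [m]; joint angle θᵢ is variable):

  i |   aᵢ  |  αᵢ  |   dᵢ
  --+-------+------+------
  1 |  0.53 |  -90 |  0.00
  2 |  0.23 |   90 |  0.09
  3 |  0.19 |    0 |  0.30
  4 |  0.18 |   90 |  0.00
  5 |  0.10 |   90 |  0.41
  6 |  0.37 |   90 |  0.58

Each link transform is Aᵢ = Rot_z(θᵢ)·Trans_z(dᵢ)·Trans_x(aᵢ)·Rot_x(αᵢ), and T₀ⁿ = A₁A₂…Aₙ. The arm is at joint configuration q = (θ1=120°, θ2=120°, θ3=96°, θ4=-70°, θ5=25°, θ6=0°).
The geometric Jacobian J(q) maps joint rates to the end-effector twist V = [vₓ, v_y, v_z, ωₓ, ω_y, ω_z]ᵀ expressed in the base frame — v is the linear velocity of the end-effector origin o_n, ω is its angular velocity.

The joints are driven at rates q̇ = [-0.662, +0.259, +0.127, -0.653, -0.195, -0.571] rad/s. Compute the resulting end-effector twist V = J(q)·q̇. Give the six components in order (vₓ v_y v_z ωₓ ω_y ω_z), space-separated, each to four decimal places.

o_n = [-0.2101, -0.2031, -0.9866]
J₁: ẑ×o_n = [0.2031, -0.2101, 0.0000], ω = ẑ
J2: z=[-0.8660, -0.5000, 0.0000] o=[-0.2650, 0.4590, 0.0000] → [0.4933, -0.8544, 0.6008, -0.8660, -0.5000, 0.0000]
J3: z=[-0.4330, 0.7500, -0.5000] o=[-0.2854, 0.3144, -0.1992] → [-0.8493, -0.3786, 0.1676, -0.4330, 0.7500, -0.5000]
J4: z=[-0.4330, 0.7500, -0.5000] o=[-0.5840, 0.4535, -0.3320] → [-0.8193, -0.4704, 0.0040, -0.4330, 0.7500, -0.5000]
J5: z=[0.8880, 0.2596, -0.3796] o=[-0.6118, 0.3440, -0.4721] → [-0.3413, 0.3044, -0.5901, 0.8880, 0.2596, -0.3796]
J6: z=[0.3270, -0.9368, 0.1242] o=[-0.2801, 0.4270, -0.7194] → [0.3285, 0.0960, -0.1405, 0.3270, -0.9368, 0.1242]
V = J·q̇ = [0.2994, 0.0627, 0.3696, -0.3564, -0.0397, -0.3959]

0.2994 0.0627 0.3696 -0.3564 -0.0397 -0.3959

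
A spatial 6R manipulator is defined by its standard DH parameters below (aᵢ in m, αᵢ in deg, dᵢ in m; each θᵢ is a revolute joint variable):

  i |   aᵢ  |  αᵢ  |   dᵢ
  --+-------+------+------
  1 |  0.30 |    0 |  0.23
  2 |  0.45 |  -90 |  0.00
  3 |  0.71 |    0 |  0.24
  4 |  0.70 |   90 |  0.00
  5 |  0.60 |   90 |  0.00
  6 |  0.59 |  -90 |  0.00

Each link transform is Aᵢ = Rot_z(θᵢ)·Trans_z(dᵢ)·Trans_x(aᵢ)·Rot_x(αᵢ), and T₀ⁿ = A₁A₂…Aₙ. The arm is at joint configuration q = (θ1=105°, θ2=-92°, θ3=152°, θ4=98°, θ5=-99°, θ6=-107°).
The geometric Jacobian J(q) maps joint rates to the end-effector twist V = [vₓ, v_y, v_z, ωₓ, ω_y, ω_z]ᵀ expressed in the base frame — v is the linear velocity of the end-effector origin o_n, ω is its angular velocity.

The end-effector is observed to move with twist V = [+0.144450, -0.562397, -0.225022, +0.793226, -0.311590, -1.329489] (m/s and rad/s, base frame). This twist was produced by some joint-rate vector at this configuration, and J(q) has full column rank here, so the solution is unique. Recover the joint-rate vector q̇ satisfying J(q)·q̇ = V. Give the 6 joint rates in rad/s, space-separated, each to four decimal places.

o_n = [0.0966, 0.1430, 0.6846]
J₁: ẑ×o_n = [-0.1430, 0.0966, 0.0000], ω = ẑ
J2: z=[0.0000, 0.0000, 1.0000] o=[-0.0776, 0.2898, 0.2300] → [0.1468, 0.1742, -0.0000, 0.0000, 0.0000, 1.0000]
J3: z=[-0.2250, 0.9744, 0.0000] o=[0.3608, 0.3910, 0.2300] → [0.4429, 0.1023, 0.3132, -0.2250, 0.9744, 0.0000]
J4: z=[-0.2250, 0.9744, 0.0000] o=[-0.3040, 0.4838, -0.1033] → [0.7677, 0.1772, -0.3137, -0.2250, 0.9744, 0.0000]
J5: z=[-0.9156, -0.2114, -0.3420] o=[-0.5373, 0.4300, 0.5545] → [-0.1257, -0.0976, 0.3968, -0.9156, -0.2114, -0.3420]
J6: z=[0.2940, 0.2284, -0.9281] o=[-0.3727, -0.1402, 0.4663] → [0.3127, -0.4997, -0.0239, 0.2940, 0.2284, -0.9281]
q̇ = J⁺·V = [-0.8180, 0.2470, -0.3850, -0.2480, -0.4010, 0.9650]

-0.8180 0.2470 -0.3850 -0.2480 -0.4010 0.9650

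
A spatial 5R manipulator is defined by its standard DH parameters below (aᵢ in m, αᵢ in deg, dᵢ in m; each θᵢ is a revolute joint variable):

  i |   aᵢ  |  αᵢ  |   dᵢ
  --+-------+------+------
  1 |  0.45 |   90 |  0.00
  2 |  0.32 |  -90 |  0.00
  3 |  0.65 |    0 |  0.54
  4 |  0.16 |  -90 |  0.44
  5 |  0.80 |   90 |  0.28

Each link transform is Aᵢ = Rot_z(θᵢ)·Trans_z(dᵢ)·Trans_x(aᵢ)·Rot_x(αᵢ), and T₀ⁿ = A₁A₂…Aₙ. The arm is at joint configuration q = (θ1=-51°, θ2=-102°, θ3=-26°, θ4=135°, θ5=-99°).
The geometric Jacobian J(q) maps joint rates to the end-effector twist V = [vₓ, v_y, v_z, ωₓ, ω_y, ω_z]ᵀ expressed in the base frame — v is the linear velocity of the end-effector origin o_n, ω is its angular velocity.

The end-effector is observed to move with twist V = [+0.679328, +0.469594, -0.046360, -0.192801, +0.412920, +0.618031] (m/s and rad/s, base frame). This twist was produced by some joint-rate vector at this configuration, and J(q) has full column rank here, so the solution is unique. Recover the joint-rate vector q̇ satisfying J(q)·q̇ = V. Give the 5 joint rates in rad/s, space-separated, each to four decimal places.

o_n = [1.0240, -1.8098, -0.9824]
J₁: ẑ×o_n = [1.8098, 1.0240, -0.0000], ω = ẑ
J2: z=[-0.7771, -0.6293, 0.0000] o=[0.2832, -0.3497, 0.0000] → [0.6183, -0.7635, 1.6009, -0.7771, -0.6293, 0.0000]
J3: z=[0.6156, -0.7602, -0.2079] o=[0.2413, -0.2980, -0.3130] → [0.1946, 0.2494, -0.3356, 0.6156, -0.7602, -0.2079]
J4: z=[0.6156, -0.7602, -0.2079] o=[0.2758, -0.7934, -0.9967] → [-0.2222, -0.1643, -0.0569, 0.6156, -0.7602, -0.2079]
J5: z=[-0.1293, -0.3577, 0.9249] o=[0.6711, -1.0411, -1.0373] → [0.6913, 0.3335, 0.2256, -0.1293, -0.3577, 0.9249]
q̇ = J⁺·V = [0.4380, -0.1390, -0.4640, -0.0060, 0.0890]

0.4380 -0.1390 -0.4640 -0.0060 0.0890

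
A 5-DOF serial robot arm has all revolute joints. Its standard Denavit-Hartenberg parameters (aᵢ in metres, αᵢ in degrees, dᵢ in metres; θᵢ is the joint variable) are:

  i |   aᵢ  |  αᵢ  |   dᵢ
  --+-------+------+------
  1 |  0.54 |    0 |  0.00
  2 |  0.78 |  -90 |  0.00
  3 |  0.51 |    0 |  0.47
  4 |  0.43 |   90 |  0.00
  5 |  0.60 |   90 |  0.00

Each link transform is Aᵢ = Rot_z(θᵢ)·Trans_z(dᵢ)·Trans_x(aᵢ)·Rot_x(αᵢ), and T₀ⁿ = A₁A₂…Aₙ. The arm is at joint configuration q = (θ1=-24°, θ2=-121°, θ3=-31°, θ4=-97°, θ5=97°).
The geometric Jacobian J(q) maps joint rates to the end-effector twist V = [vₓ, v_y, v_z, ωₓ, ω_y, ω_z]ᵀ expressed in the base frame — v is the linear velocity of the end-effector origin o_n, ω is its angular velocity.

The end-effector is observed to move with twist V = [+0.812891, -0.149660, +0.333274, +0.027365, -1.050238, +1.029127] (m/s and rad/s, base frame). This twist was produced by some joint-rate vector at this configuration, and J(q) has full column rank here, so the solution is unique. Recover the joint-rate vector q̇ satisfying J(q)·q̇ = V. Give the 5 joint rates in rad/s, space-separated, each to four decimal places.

o_n = [0.2874, -1.6646, 0.5439]
J₁: ẑ×o_n = [1.6646, 0.2874, -0.0000], ω = ẑ
J2: z=[0.0000, 0.0000, 1.0000] o=[0.4933, -0.2196, 0.0000] → [1.4449, -0.2059, 0.0000, 0.0000, 0.0000, 1.0000]
J3: z=[0.5736, -0.8192, 0.0000] o=[-0.1456, -0.6670, 0.0000] → [-0.4455, -0.3120, -0.2174, 0.5736, -0.8192, 0.0000]
J4: z=[0.5736, -0.8192, 0.0000] o=[-0.2341, -1.3028, 0.2627] → [-0.2304, -0.1613, 0.2197, 0.5736, -0.8192, 0.0000]
J5: z=[0.6455, 0.4520, -0.6157] o=[-0.0173, -1.1509, 0.6015] → [-0.3423, -0.1504, -0.4693, 0.6455, 0.4520, -0.6157]
q̇ = J⁺·V = [0.1420, 0.4340, 0.4680, 0.4080, -0.7360]

0.1420 0.4340 0.4680 0.4080 -0.7360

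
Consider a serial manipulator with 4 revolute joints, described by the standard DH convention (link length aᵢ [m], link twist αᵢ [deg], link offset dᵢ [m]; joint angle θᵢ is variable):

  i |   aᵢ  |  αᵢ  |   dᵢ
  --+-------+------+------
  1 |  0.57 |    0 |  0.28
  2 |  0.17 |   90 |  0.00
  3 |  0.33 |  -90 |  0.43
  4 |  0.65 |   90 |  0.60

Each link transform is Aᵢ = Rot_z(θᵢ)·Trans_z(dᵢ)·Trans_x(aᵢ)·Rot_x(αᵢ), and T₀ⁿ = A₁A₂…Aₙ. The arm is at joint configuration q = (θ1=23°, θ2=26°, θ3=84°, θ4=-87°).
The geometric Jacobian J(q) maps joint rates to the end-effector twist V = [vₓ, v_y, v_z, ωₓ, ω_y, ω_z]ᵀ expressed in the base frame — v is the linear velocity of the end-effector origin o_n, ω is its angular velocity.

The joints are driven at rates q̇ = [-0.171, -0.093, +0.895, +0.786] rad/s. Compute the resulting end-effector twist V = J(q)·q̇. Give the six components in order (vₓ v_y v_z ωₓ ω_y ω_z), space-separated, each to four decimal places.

-0.4608 -0.4665 0.0074 0.1626 -1.1771 -0.1818

o_n = [1.0841, -0.7786, 0.7047]
J₁: ẑ×o_n = [0.7786, 1.0841, -0.0000], ω = ẑ
J2: z=[0.0000, 0.0000, 1.0000] o=[0.5247, 0.2227, 0.2800] → [1.0013, 0.5594, -0.0000, 0.0000, 0.0000, 1.0000]
J3: z=[0.7547, -0.6561, 0.0000] o=[0.6362, 0.3510, 0.2800] → [-0.2787, -0.3206, -0.5587, 0.7547, -0.6561, 0.0000]
J4: z=[-0.6525, -0.7506, 0.1045] o=[0.9834, 0.0949, 0.6082] → [0.0188, 0.0735, 0.6456, -0.6525, -0.7506, 0.1045]
V = J·q̇ = [-0.4608, -0.4665, 0.0074, 0.1626, -1.1771, -0.1818]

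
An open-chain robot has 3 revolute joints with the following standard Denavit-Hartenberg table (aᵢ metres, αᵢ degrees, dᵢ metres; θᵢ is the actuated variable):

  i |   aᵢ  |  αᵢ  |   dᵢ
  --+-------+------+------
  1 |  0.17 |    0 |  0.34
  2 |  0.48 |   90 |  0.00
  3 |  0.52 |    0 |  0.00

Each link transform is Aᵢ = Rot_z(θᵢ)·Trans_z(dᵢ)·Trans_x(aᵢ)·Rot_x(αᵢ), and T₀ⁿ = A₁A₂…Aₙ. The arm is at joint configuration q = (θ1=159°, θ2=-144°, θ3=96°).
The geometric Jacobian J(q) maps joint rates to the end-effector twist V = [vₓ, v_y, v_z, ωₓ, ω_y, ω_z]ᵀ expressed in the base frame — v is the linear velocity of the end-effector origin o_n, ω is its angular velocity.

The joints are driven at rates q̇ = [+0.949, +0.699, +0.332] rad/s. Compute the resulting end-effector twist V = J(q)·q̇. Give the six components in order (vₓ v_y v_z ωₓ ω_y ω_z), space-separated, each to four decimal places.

-0.4052 0.4825 -0.0180 0.0859 -0.3207 1.6480

o_n = [0.2524, 0.1711, 0.8572]
J₁: ẑ×o_n = [-0.1711, 0.2524, 0.0000], ω = ẑ
J2: z=[0.0000, 0.0000, 1.0000] o=[-0.1587, 0.0609, 0.3400] → [-0.1102, 0.4111, 0.0000, 0.0000, 0.0000, 1.0000]
J3: z=[0.2588, -0.9659, 0.0000] o=[0.3049, 0.1852, 0.3400] → [-0.4995, -0.1338, -0.0544, 0.2588, -0.9659, 0.0000]
V = J·q̇ = [-0.4052, 0.4825, -0.0180, 0.0859, -0.3207, 1.6480]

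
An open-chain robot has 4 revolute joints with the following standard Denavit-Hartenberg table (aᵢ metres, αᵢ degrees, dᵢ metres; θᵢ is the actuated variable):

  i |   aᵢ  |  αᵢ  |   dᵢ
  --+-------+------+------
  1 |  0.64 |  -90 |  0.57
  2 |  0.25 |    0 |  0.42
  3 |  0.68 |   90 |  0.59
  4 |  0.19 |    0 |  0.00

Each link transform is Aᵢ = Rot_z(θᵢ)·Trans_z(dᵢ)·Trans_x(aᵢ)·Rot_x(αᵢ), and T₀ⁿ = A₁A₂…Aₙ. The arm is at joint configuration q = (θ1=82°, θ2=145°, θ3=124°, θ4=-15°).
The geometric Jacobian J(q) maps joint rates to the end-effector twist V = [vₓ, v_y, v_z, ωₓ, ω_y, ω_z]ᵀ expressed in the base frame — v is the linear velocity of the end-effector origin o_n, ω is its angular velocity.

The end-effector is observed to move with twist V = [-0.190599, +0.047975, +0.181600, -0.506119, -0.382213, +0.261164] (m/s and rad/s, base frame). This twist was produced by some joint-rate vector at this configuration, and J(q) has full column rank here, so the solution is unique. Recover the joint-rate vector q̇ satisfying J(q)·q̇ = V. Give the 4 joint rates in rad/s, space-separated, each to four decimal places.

0.2690 0.7460 -0.2980 0.4490

o_n = [-0.8930, 0.5498, 1.2900]
J₁: ẑ×o_n = [-0.5498, -0.8930, 0.0000], ω = ẑ
J2: z=[-0.9903, 0.1392, 0.0000] o=[0.0891, 0.6338, 0.5700] → [0.1002, 0.7130, 0.2199, -0.9903, 0.1392, 0.0000]
J3: z=[-0.9903, 0.1392, 0.0000] o=[-0.3553, 0.4894, 0.4266] → [0.1202, 0.8550, 0.0151, -0.9903, 0.1392, 0.0000]
J4: z=[-0.1392, -0.9901, -0.0175] o=[-0.9413, 0.5598, 1.1065] → [-0.1819, 0.0247, 0.0492, -0.1392, -0.9901, -0.0175]
q̇ = J⁺·V = [0.2690, 0.7460, -0.2980, 0.4490]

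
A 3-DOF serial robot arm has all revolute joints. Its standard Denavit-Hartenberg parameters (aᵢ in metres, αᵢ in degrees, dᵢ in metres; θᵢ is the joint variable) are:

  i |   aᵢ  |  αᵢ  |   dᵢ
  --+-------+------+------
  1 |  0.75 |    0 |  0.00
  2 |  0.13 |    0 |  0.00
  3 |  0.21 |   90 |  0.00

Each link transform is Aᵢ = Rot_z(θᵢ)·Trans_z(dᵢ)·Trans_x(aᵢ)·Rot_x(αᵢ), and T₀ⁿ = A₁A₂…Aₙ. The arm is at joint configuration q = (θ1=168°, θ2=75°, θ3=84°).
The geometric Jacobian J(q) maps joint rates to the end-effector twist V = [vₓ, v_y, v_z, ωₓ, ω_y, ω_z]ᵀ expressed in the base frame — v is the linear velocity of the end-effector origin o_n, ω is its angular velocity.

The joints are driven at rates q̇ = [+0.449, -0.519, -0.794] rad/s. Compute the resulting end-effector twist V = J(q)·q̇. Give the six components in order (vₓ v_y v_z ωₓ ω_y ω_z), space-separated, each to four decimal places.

o_n = [-0.6165, -0.0743, 0.0000]
J₁: ẑ×o_n = [0.0743, -0.6165, 0.0000], ω = ẑ
J2: z=[0.0000, 0.0000, 1.0000] o=[-0.7336, 0.1559, 0.0000] → [0.2302, 0.1171, -0.0000, 0.0000, 0.0000, 1.0000]
J3: z=[0.0000, 0.0000, 1.0000] o=[-0.7926, 0.0401, 0.0000] → [0.1144, 0.1761, -0.0000, 0.0000, 0.0000, 1.0000]
V = J·q̇ = [-0.1769, -0.4774, 0.0000, 0.0000, 0.0000, -0.8640]

-0.1769 -0.4774 0.0000 0.0000 0.0000 -0.8640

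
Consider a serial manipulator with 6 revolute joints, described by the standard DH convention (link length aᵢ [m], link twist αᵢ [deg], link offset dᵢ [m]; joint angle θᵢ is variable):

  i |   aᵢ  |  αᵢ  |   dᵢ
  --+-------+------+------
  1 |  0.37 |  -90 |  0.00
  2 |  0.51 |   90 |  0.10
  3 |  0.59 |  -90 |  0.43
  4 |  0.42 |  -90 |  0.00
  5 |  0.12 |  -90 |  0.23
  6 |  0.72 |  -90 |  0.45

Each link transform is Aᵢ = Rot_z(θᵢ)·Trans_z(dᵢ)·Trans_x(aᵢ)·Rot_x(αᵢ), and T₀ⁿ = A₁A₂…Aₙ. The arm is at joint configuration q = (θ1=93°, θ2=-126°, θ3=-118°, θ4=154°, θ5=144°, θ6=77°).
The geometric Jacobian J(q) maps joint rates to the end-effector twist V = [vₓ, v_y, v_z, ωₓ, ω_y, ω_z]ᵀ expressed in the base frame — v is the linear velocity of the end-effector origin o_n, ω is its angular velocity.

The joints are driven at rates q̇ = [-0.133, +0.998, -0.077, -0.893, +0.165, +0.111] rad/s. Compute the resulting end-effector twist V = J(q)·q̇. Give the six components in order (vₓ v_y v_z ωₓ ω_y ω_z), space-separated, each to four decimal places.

0.3047 0.0181 0.0209 -1.4027 0.2592 -0.7603

o_n = [0.7440, 0.2136, 0.2045]
J₁: ẑ×o_n = [-0.2136, 0.7440, 0.0000], ω = ẑ
J2: z=[-0.9986, -0.0523, 0.0000] o=[-0.0194, 0.3695, 0.0000] → [-0.0107, 0.2043, 0.1956, -0.9986, -0.0523, 0.0000]
J3: z=[0.0423, -0.8079, -0.5878] o=[-0.1035, 0.0649, 0.4126] → [0.2555, -0.4894, 0.6911, 0.0423, -0.8079, -0.5878]
J4: z=[0.4960, -0.4937, 0.7143] o=[0.4264, -0.0927, -0.0642] → [-0.3515, 0.0936, 0.3087, 0.4960, -0.4937, 0.7143]
J5: z=[-0.3421, -0.8672, -0.3618] o=[0.0912, -0.0654, 0.1874] → [0.0861, -0.2303, 0.4707, -0.3421, -0.8672, -0.3618]
J6: z=[0.8704, -0.4376, 0.2258] o=[0.0550, -0.2363, -0.0044] → [-0.1930, -0.0263, 0.6931, 0.8704, -0.4376, 0.2258]
V = J·q̇ = [0.3047, 0.0181, 0.0209, -1.4027, 0.2592, -0.7603]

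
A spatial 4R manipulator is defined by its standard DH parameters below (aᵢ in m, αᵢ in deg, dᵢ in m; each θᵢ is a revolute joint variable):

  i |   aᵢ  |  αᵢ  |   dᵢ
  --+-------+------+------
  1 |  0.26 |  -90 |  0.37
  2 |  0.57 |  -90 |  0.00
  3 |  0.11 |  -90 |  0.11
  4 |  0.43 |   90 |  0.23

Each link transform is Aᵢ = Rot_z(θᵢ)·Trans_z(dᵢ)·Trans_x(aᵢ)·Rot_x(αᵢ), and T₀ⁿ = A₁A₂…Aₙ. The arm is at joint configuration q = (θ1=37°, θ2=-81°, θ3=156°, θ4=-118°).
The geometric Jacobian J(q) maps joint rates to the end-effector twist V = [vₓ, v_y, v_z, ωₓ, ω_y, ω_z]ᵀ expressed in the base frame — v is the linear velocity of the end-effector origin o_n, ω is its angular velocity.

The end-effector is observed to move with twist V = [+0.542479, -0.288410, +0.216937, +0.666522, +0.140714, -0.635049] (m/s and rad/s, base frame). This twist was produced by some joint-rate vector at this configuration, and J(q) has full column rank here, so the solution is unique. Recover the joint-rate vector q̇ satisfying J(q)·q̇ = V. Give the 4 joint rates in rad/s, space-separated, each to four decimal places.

-0.7910 0.2740 0.5850 -0.6160

o_n = [0.5150, 0.6979, 0.8469]
J₁: ẑ×o_n = [-0.6979, 0.5150, 0.0000], ω = ẑ
J2: z=[-0.6018, 0.7986, 0.0000] o=[0.2076, 0.1565, 0.3700] → [0.3809, 0.2870, -0.5713, -0.6018, 0.7986, 0.0000]
J3: z=[0.7888, 0.5944, -0.1564] o=[0.2789, 0.2101, 0.9330] → [0.0251, 0.0310, 0.2444, 0.7888, 0.5944, -0.1564]
J4: z=[-0.6006, 0.6913, -0.4017] o=[0.3800, 0.2303, 0.8165] → [0.2088, -0.0360, -0.3742, -0.6006, 0.6913, -0.4017]
q̇ = J⁺·V = [-0.7910, 0.2740, 0.5850, -0.6160]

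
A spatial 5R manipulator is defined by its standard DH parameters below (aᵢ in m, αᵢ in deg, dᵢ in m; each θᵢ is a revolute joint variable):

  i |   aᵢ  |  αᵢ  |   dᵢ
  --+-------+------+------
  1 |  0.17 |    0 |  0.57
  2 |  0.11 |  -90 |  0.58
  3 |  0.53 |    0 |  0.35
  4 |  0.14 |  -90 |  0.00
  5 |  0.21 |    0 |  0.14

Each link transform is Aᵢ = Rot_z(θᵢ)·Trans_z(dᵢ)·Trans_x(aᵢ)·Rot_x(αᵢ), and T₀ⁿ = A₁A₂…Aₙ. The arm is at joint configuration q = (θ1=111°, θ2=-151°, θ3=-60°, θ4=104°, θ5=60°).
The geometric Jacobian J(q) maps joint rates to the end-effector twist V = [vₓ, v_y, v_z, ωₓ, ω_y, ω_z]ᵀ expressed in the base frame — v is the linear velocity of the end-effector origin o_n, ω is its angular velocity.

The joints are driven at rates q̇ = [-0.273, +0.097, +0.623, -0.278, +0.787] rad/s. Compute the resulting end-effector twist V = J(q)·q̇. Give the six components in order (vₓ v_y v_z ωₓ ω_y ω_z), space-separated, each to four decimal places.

o_n = [0.3949, -0.0043, 1.3381]
J₁: ẑ×o_n = [0.0043, 0.3949, -0.0000], ω = ẑ
J2: z=[0.0000, 0.0000, 1.0000] o=[-0.0609, 0.1587, 0.5700] → [0.1630, 0.4558, -0.0000, 0.0000, 0.0000, 1.0000]
J3: z=[0.6428, 0.7660, 0.0000] o=[0.0233, 0.0880, 1.1500] → [0.1441, -0.1209, -0.3440, 0.6428, 0.7660, 0.0000]
J4: z=[0.6428, 0.7660, 0.0000] o=[0.4513, 0.1858, 1.6090] → [-0.2075, 0.1741, -0.0790, 0.6428, 0.7660, 0.0000]
J5: z=[-0.5321, 0.4465, -0.7193] o=[0.5285, 0.1210, 1.5117] → [-0.1677, 0.0037, 0.1263, -0.5321, 0.4465, -0.7193]
V = J·q̇ = [0.0301, -0.1845, -0.0929, -0.1970, 0.6157, -0.7421]

0.0301 -0.1845 -0.0929 -0.1970 0.6157 -0.7421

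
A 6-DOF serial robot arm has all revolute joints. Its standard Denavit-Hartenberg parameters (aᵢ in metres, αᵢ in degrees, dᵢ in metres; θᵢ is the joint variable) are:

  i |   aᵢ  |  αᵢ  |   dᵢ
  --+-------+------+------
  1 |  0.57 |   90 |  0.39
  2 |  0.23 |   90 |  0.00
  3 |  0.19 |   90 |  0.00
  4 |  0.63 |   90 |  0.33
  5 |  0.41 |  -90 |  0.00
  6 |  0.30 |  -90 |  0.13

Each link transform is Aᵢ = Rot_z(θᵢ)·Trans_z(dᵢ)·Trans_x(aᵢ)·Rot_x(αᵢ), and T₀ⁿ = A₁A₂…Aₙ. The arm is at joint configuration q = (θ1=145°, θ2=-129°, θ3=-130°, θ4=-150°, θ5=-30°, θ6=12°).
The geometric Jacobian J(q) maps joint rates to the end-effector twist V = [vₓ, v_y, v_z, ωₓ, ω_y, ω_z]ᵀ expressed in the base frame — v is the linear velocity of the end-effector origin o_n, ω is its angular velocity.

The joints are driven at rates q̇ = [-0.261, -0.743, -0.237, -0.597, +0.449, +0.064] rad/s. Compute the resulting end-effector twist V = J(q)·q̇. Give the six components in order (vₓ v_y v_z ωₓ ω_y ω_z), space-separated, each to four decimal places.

o_n = [-0.1002, 0.9908, -0.6327]
J₁: ẑ×o_n = [-0.9908, -0.1002, 0.0000], ω = ẑ
J2: z=[0.5736, 0.8192, 0.0000] o=[-0.4669, 0.3269, 0.3900] → [-0.8378, 0.5866, 0.0804, 0.5736, 0.8192, 0.0000]
J3: z=[0.6366, -0.4458, 0.6293] o=[-0.3483, 0.2439, 0.2113] → [-0.0938, 0.6935, 0.5861, 0.6366, -0.4458, 0.6293]
J4: z=[-0.0262, 0.8031, 0.5953] o=[-0.4948, 0.1688, 0.3062] → [-1.2434, 0.2103, -0.3384, -0.0262, 0.8031, 0.5953]
J5: z=[0.9367, -0.1883, 0.2952] o=[-0.2835, 0.7900, 0.0318] → [0.0658, 0.6766, 0.2227, 0.9367, -0.1883, 0.2952]
J6: z=[0.1519, 0.9782, 0.1419] o=[-0.1541, 0.8261, -0.3555] → [-0.2945, 0.0498, -0.0277, 0.1519, 0.9782, 0.1419]
V = J·q̇ = [1.6563, -0.3926, 0.1016, -0.1311, -1.0044, -0.6239]

1.6563 -0.3926 0.1016 -0.1311 -1.0044 -0.6239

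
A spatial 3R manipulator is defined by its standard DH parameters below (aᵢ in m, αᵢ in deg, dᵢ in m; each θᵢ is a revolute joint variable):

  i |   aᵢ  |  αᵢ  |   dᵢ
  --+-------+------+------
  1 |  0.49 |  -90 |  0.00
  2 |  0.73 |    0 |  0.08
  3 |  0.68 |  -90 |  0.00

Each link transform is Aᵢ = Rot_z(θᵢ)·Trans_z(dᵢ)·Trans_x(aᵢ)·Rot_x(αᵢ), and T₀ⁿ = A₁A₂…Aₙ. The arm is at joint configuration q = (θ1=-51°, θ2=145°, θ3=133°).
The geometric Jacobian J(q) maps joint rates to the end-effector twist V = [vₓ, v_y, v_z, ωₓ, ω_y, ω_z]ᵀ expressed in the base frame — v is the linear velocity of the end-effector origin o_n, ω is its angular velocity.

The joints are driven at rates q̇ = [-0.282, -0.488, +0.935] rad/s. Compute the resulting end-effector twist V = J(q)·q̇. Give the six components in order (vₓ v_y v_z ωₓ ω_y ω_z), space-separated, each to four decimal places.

0.3351 -0.4079 -0.3341 0.3474 0.2813 -0.2820

o_n = [0.0538, 0.0607, 0.2547]
J₁: ẑ×o_n = [-0.0607, 0.0538, 0.0000], ω = ẑ
J2: z=[0.7771, 0.6293, 0.0000] o=[0.3084, -0.3808, 0.0000] → [0.1603, -0.1979, 0.5033, 0.7771, 0.6293, 0.0000]
J3: z=[0.7771, 0.6293, 0.0000] o=[-0.0058, 0.1343, -0.4187] → [0.4238, -0.5233, -0.0946, 0.7771, 0.6293, 0.0000]
V = J·q̇ = [0.3351, -0.4079, -0.3341, 0.3474, 0.2813, -0.2820]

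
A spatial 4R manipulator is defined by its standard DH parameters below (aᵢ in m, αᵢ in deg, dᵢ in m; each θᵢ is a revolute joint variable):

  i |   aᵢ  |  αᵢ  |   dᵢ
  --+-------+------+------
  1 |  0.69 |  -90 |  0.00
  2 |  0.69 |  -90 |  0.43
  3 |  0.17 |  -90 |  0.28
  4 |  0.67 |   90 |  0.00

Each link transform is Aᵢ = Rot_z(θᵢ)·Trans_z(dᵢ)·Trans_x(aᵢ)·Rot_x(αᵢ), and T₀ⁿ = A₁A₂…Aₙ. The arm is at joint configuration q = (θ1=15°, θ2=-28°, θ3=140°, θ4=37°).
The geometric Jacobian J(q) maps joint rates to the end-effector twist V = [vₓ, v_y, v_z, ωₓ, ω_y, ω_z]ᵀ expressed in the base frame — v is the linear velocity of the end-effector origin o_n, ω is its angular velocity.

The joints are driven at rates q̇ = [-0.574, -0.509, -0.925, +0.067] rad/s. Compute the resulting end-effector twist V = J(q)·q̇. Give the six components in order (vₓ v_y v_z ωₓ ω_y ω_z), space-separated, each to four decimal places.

0.4964 -0.8206 0.2761 -0.3377 -0.5643 0.2225

o_n = [0.7444, 0.1754, 0.1792]
J₁: ẑ×o_n = [-0.1754, 0.7444, 0.0000], ω = ẑ
J2: z=[-0.2588, 0.9659, 0.0000] o=[0.6665, 0.1786, 0.0000] → [0.1730, 0.0464, -0.0745, -0.2588, 0.9659, 0.0000]
J3: z=[0.4535, 0.1215, -0.8829] o=[1.1437, 0.7516, 0.3239] → [-0.5263, 0.4182, -0.2128, 0.4535, 0.1215, -0.8829]
J4: z=[-0.7465, 0.5930, -0.3018] o=[1.1879, 0.6503, 0.0156] → [-0.0463, 0.2559, 0.6175, -0.7465, 0.5930, -0.3018]
V = J·q̇ = [0.4964, -0.8206, 0.2761, -0.3377, -0.5643, 0.2225]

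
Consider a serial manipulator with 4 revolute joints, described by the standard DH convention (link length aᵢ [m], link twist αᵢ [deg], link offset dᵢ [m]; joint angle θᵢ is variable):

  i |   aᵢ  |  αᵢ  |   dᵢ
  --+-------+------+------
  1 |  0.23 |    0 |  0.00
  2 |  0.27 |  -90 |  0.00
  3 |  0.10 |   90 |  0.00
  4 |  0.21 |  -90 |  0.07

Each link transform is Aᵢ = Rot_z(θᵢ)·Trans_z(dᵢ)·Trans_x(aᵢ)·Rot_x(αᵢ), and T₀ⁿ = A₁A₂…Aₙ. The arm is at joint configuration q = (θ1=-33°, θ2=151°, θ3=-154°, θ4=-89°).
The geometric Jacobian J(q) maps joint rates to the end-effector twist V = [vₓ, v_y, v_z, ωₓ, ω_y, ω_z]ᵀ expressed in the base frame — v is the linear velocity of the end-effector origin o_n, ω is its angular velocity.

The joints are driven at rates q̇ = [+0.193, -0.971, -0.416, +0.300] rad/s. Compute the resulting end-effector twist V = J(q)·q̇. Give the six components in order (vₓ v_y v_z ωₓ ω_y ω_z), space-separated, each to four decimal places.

o_n = [0.3097, 0.1023, -0.0175]
J₁: ẑ×o_n = [-0.1023, 0.3097, 0.0000], ω = ẑ
J2: z=[0.0000, 0.0000, 1.0000] o=[0.1929, -0.1253, 0.0000] → [-0.2276, 0.1168, 0.0000, 0.0000, 0.0000, 1.0000]
J3: z=[-0.8829, -0.4695, 0.0000] o=[0.0661, 0.1131, 0.0000] → [0.0082, -0.0154, 0.1239, -0.8829, -0.4695, 0.0000]
J4: z=[0.2058, -0.3871, -0.8988] o=[0.1083, 0.0338, 0.0438] → [0.0854, -0.1683, 0.0920, 0.2058, -0.3871, -0.8988]
V = J·q̇ = [0.2235, -0.0977, -0.0239, 0.4290, 0.0792, -1.0476]

0.2235 -0.0977 -0.0239 0.4290 0.0792 -1.0476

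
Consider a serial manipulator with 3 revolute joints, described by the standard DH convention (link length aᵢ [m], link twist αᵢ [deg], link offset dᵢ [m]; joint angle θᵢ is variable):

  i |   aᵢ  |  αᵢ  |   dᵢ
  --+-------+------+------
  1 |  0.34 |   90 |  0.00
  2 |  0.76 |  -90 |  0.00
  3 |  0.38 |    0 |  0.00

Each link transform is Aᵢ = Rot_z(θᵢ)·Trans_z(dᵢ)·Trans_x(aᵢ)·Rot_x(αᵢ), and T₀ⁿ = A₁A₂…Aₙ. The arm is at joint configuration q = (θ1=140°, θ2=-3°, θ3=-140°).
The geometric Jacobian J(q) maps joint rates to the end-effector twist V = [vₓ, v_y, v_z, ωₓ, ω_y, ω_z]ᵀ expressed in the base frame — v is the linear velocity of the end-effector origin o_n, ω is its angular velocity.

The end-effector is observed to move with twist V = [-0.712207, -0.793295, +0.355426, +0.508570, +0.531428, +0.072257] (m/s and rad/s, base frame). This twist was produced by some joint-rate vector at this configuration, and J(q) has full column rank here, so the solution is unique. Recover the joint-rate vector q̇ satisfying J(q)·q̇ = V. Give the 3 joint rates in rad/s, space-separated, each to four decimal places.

o_n = [-0.4622, 0.7067, -0.0245]
J₁: ẑ×o_n = [-0.7067, -0.4622, 0.0000], ω = ẑ
J2: z=[0.6428, 0.7660, 0.0000] o=[-0.2605, 0.2185, 0.0000] → [-0.0188, 0.0158, 0.4683, 0.6428, 0.7660, 0.0000]
J3: z=[-0.0401, 0.0336, 0.9986] o=[-0.8419, 0.7064, -0.0398] → [0.0003, 0.3798, -0.0128, -0.0401, 0.0336, 0.9986]
q̇ = J⁺·V = [0.9880, 0.7340, -0.9170]

0.9880 0.7340 -0.9170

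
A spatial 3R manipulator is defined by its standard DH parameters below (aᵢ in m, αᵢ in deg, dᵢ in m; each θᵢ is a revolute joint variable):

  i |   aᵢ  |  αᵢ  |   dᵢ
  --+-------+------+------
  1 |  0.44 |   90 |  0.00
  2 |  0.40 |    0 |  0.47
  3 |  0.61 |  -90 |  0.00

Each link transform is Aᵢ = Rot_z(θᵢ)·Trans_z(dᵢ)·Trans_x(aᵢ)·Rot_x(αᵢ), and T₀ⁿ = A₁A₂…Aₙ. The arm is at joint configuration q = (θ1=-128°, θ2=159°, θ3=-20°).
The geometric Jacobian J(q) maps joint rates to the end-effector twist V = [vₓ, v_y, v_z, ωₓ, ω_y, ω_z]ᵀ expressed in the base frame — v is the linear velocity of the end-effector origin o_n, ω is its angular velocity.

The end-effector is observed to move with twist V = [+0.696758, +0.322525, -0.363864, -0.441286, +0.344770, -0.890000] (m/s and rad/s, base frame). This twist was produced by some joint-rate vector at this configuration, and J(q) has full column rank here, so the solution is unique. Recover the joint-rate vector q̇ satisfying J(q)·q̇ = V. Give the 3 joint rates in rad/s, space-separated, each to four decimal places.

-0.8900 0.2840 0.2760

o_n = [-0.1279, 0.5997, 0.5435]
J₁: ẑ×o_n = [-0.5997, -0.1279, 0.0000], ω = ẑ
J2: z=[-0.7880, 0.6157, 0.0000] o=[-0.2709, -0.3467, 0.0000] → [0.3346, 0.4283, -0.8338, -0.7880, 0.6157, 0.0000]
J3: z=[-0.7880, 0.6157, 0.0000] o=[-0.4113, 0.2369, 0.1433] → [0.2464, 0.3154, -0.4604, -0.7880, 0.6157, 0.0000]
q̇ = J⁺·V = [-0.8900, 0.2840, 0.2760]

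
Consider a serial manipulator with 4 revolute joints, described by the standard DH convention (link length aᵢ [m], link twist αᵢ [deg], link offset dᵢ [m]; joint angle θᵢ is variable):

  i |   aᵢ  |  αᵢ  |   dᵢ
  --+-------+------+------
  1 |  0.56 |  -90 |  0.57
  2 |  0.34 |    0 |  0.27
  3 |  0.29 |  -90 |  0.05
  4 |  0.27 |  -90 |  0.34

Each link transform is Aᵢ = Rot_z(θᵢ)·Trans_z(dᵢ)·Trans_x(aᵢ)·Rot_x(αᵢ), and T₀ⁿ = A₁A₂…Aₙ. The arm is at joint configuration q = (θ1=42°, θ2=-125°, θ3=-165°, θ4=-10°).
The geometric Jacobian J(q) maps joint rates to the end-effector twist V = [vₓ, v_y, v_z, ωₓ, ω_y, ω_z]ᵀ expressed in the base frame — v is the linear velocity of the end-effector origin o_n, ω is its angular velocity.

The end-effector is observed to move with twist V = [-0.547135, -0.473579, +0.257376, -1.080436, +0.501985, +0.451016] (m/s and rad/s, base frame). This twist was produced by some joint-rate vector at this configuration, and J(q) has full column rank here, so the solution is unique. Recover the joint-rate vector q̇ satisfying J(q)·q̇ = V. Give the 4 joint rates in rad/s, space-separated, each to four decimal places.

0.6210 0.7050 0.3910 0.4970

o_n = [-0.0704, 0.4303, 0.2099]
J₁: ẑ×o_n = [-0.4303, -0.0704, 0.0000], ω = ẑ
J2: z=[-0.6691, 0.7431, 0.0000] o=[0.4162, 0.3747, 0.5700] → [-0.2676, -0.2410, 0.3244, -0.6691, 0.7431, 0.0000]
J3: z=[-0.6691, 0.7431, 0.0000] o=[0.0906, 0.4449, 0.8485] → [-0.4746, -0.4273, 0.1294, -0.6691, 0.7431, 0.0000]
J4: z=[-0.6983, -0.6288, -0.3420] o=[0.1308, 0.5484, 0.5760] → [0.1898, -0.1869, -0.0441, -0.6983, -0.6288, -0.3420]
q̇ = J⁺·V = [0.6210, 0.7050, 0.3910, 0.4970]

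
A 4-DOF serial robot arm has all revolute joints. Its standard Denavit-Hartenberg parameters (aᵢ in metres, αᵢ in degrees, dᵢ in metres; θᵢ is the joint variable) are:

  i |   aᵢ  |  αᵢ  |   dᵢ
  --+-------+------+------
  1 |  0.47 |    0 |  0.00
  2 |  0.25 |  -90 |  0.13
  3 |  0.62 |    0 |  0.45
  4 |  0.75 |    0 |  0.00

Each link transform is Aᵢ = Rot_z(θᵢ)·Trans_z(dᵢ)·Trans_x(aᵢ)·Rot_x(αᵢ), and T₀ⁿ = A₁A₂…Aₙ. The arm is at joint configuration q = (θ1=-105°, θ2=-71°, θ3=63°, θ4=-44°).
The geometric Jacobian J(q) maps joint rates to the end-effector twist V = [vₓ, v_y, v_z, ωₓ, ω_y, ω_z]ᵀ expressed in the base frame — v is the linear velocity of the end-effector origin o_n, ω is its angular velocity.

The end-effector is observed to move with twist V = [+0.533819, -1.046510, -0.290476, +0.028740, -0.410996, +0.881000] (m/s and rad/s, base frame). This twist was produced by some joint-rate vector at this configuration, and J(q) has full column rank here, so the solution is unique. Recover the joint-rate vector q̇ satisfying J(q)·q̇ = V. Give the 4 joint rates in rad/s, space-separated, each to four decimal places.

-0.0770 0.9580 -0.0060 0.4180

o_n = [-1.3278, -0.9894, -0.6666]
J₁: ẑ×o_n = [0.9894, -1.3278, 0.0000], ω = ẑ
J2: z=[0.0000, 0.0000, 1.0000] o=[-0.1216, -0.4540, 0.0000] → [0.5354, -1.2062, 0.0000, 0.0000, 0.0000, 1.0000]
J3: z=[0.0698, -0.9976, 0.0000] o=[-0.3710, -0.4714, 0.1300] → [0.7947, 0.0556, -0.9906, 0.0698, -0.9976, 0.0000]
J4: z=[0.0698, -0.9976, 0.0000] o=[-0.6204, -0.9400, -0.4224] → [0.2436, 0.0170, -0.7091, 0.0698, -0.9976, 0.0000]
q̇ = J⁺·V = [-0.0770, 0.9580, -0.0060, 0.4180]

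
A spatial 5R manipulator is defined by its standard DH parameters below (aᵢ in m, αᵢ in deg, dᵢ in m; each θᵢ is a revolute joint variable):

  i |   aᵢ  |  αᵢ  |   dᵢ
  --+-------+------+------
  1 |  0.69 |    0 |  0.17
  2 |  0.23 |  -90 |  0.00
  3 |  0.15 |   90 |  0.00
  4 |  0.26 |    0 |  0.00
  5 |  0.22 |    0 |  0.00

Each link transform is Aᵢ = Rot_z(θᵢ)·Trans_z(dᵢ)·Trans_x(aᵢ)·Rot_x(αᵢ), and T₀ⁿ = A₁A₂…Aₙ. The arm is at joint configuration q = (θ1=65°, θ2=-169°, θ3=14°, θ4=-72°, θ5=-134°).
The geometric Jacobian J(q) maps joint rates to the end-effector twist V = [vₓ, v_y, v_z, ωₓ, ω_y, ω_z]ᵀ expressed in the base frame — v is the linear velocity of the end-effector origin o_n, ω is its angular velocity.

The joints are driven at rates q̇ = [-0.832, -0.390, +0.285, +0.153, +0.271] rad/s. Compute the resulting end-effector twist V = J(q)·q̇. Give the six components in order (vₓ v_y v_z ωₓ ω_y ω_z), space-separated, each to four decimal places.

0.1865 0.0359 -0.0083 0.2517 -0.1685 -0.8106

o_n = [0.0820, 0.4080, 0.1621]
J₁: ẑ×o_n = [-0.4080, 0.0820, 0.0000], ω = ẑ
J2: z=[0.0000, 0.0000, 1.0000] o=[0.2916, 0.6254, 0.1700] → [0.2174, -0.2096, 0.0000, 0.0000, 0.0000, 1.0000]
J3: z=[0.9703, -0.2419, 0.0000] o=[0.2360, 0.4022, 0.1700] → [0.0019, 0.0077, -0.0316, 0.9703, -0.2419, 0.0000]
J4: z=[-0.0585, -0.2347, 0.9703] o=[0.2008, 0.2610, 0.1337] → [-0.1493, -0.1136, -0.0365, -0.0585, -0.2347, 0.9703]
J5: z=[-0.0585, -0.2347, 0.9703] o=[-0.0580, 0.2451, 0.1143] → [-0.1692, 0.1386, 0.0233, -0.0585, -0.2347, 0.9703]
V = J·q̇ = [0.1865, 0.0359, -0.0083, 0.2517, -0.1685, -0.8106]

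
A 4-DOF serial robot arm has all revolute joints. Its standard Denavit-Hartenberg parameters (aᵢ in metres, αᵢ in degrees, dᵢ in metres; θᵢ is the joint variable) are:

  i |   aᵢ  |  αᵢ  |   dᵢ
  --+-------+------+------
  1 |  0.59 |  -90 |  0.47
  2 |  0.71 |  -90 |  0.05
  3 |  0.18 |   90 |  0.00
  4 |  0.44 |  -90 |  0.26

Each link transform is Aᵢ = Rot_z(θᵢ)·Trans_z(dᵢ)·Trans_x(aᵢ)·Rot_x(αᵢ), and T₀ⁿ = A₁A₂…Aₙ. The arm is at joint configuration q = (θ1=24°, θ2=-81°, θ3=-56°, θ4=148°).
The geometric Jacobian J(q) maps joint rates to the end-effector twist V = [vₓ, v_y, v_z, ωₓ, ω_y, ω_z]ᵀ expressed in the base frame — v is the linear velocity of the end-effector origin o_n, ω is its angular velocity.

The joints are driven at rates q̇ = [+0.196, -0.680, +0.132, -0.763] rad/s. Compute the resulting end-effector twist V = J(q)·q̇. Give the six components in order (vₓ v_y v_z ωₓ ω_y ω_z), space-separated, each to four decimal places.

o_n = [0.7903, 0.3905, 0.8152]
J₁: ẑ×o_n = [-0.3905, 0.7903, 0.0000], ω = ẑ
J2: z=[-0.4067, 0.9135, 0.0000] o=[0.5390, 0.2400, 0.4700] → [0.3154, 0.1404, -0.2907, -0.4067, 0.9135, 0.0000]
J3: z=[0.9023, 0.4017, -0.1564] o=[0.6201, 0.3308, 1.1713] → [-0.1337, 0.2946, -0.0145, 0.9023, 0.4017, -0.1564]
J4: z=[-0.3459, 0.4581, -0.8188] o=[0.5738, 0.4736, 1.2707] → [-0.2767, -0.3348, -0.0704, -0.3459, 0.4581, -0.8188]
V = J·q̇ = [-0.0975, 0.3537, 0.2495, 0.6596, -0.9177, 0.8001]

-0.0975 0.3537 0.2495 0.6596 -0.9177 0.8001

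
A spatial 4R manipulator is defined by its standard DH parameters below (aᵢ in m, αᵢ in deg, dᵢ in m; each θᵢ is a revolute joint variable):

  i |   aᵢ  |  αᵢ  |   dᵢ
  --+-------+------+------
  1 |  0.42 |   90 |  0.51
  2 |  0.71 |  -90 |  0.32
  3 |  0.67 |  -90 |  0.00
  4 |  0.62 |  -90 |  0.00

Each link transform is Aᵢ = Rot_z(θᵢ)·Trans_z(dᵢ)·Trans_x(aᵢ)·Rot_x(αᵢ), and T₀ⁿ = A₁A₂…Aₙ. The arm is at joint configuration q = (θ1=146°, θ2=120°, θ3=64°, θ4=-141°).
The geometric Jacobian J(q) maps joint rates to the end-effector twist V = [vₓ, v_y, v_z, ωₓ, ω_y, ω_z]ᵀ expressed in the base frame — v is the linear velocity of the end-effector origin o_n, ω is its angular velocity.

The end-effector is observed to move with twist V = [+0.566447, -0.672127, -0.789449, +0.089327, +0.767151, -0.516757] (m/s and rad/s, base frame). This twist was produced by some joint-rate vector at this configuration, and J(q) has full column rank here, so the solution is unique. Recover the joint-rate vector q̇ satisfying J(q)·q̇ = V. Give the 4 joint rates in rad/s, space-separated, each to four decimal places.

0.0100 0.9950 -0.0440 0.7050

o_n = [0.3448, -0.0506, 1.0012]
J₁: ẑ×o_n = [0.0506, 0.3448, -0.0000], ω = ẑ
J2: z=[0.5592, 0.8290, 0.0000] o=[-0.3482, 0.2349, 0.5100] → [0.4072, -0.2747, -0.7341, 0.5592, 0.8290, 0.0000]
J3: z=[0.7180, -0.4843, -0.5000] o=[0.1251, 0.3016, 1.1249] → [-0.1162, -0.0211, -0.1465, 0.7180, -0.4843, -0.5000]
J4: z=[-0.6177, -0.1121, -0.7784] o=[-0.0899, -0.2797, 1.3792] → [0.2207, -0.5719, -0.0928, -0.6177, -0.1121, -0.7784]
q̇ = J⁺·V = [0.0100, 0.9950, -0.0440, 0.7050]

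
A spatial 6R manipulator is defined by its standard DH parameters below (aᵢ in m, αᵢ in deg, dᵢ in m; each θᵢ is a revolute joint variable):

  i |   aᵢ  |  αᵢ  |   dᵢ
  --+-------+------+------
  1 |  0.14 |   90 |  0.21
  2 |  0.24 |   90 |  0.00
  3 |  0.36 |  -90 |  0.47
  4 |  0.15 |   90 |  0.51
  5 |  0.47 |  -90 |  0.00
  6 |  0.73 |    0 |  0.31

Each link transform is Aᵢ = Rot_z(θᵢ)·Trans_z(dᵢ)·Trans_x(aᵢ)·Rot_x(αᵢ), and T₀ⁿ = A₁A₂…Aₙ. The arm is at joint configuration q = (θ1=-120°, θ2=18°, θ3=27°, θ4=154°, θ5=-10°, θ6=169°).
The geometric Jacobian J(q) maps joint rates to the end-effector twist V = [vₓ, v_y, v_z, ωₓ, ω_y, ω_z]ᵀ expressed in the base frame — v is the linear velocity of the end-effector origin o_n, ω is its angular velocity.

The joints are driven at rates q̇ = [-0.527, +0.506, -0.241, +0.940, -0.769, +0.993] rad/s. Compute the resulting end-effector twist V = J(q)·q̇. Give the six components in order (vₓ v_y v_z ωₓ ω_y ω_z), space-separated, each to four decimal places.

-0.4907 0.2889 0.9415 -1.1600 1.9738 -1.2878

o_n = [-1.0285, 0.0511, -0.3266]
J₁: ẑ×o_n = [-0.0511, -1.0285, 0.0000], ω = ẑ
J2: z=[-0.8660, 0.5000, 0.0000] o=[-0.0700, -0.1212, 0.2100] → [-0.2683, -0.4647, 0.3300, -0.8660, 0.5000, 0.0000]
J3: z=[-0.1545, -0.2676, -0.9511] o=[-0.1841, -0.3189, 0.2842] → [0.5153, 0.7086, -0.2831, -0.1545, -0.2676, -0.9511]
J4: z=[-0.5557, 0.8194, -0.1403] o=[-0.5508, -0.6272, -0.0637] → [-0.1203, -0.0791, 0.0145, -0.5557, 0.8194, -0.1403]
J5: z=[-0.2192, 0.0183, 0.9755] o=[-0.7140, -0.1233, -0.1098] → [-0.1741, -0.3543, -0.0325, -0.2192, 0.0183, 0.9755]
J6: z=[-0.4081, 0.9065, -0.1087] o=[-0.2974, 0.0750, -0.0200] → [-0.2805, -0.0456, 0.6724, -0.4081, 0.9065, -0.1087]
V = J·q̇ = [-0.4907, 0.2889, 0.9415, -1.1600, 1.9738, -1.2878]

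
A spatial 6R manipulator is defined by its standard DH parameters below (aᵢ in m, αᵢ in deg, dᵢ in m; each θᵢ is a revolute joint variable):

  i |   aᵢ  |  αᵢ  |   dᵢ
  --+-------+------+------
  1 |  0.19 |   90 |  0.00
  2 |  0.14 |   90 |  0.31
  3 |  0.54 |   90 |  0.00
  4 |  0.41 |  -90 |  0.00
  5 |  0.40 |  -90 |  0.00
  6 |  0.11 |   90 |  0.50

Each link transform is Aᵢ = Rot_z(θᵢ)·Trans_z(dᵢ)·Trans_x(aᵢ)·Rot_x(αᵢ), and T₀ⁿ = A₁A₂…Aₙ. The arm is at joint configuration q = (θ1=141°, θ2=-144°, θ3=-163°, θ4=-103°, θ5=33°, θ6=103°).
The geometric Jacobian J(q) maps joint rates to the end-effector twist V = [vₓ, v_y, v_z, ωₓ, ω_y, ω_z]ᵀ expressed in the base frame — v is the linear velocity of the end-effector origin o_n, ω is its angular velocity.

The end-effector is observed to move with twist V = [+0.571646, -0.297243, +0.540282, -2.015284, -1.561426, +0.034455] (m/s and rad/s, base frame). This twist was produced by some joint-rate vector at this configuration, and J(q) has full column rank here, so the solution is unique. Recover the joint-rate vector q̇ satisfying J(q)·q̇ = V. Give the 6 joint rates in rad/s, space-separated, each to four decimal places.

0.0240 -0.7420 -0.5000 -0.9410 0.9040 0.6950

o_n = [-0.5777, -0.0264, -0.3390]
J₁: ẑ×o_n = [0.0264, -0.5777, 0.0000], ω = ẑ
J2: z=[0.6293, 0.7771, 0.0000] o=[-0.1477, 0.1196, 0.0000] → [-0.2634, 0.2133, 0.2424, 0.6293, 0.7771, 0.0000]
J3: z=[0.4568, -0.3699, 0.8090] o=[0.1355, 0.2892, -0.0823] → [0.3502, -0.4597, -0.4080, 0.4568, -0.3699, 0.8090]
J4: z=[0.4180, 0.8920, 0.1719] o=[-0.2886, 0.4294, 0.2212] → [-0.4214, 0.1845, 0.0674, 0.4180, 0.8920, 0.1719]
J5: z=[-0.8679, 0.3362, 0.3657] o=[-0.3986, 0.5533, -0.1538] → [0.1497, -0.2262, 0.5632, -0.8679, 0.3362, 0.3657]
J6: z=[-0.2044, -0.9126, 0.3541] o=[-0.5798, 0.4602, -0.4981] → [0.0271, 0.0332, 0.1013, -0.2044, -0.9126, 0.3541]
q̇ = J⁺·V = [0.0240, -0.7420, -0.5000, -0.9410, 0.9040, 0.6950]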